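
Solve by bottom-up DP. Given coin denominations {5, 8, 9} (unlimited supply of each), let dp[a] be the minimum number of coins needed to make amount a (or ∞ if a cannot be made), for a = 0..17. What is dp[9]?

1

 a  0  1  2  3  4  5  6  7  8  9 10 11 12 13 14 15 16 17
dp  0  -  -  -  -  1  -  -  1  1  2  -  -  2  2  3  2  2
(- denotes ∞ / unreachable)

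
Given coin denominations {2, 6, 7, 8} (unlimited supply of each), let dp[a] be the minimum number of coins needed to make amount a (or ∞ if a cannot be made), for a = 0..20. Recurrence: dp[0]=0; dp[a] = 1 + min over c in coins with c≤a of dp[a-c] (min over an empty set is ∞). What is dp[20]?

 a  0  1  2  3  4  5  6  7  8  9 10 11 12 13 14 15 16 17 18 19 20
dp  0  -  1  -  2  -  1  1  1  2  2  3  2  2  2  2  2  3  3  3  3
(- denotes ∞ / unreachable)

3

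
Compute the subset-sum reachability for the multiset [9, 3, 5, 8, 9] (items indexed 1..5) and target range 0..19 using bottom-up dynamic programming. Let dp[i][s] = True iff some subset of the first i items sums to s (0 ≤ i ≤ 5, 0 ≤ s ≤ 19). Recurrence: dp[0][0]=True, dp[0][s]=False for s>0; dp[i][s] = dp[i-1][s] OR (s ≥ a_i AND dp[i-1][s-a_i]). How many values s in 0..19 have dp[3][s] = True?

8

i\s   0   1   2   3   4   5   6   7   8   9  10  11  12  13  14  15  16  17  18  19
  0   T   F   F   F   F   F   F   F   F   F   F   F   F   F   F   F   F   F   F   F
  1   T   F   F   F   F   F   F   F   F   T   F   F   F   F   F   F   F   F   F   F
  2   T   F   F   T   F   F   F   F   F   T   F   F   T   F   F   F   F   F   F   F
  3   T   F   F   T   F   T   F   F   T   T   F   F   T   F   T   F   F   T   F   F
  4   T   F   F   T   F   T   F   F   T   T   F   T   T   T   T   F   T   T   F   F
  5   T   F   F   T   F   T   F   F   T   T   F   T   T   T   T   F   T   T   T   F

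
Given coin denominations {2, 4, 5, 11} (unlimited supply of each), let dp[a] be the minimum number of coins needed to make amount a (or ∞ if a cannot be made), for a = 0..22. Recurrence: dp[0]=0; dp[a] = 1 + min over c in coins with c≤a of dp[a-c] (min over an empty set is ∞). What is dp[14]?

3

 a  0  1  2  3  4  5  6  7  8  9 10 11 12 13 14 15 16 17 18 19 20 21 22
dp  0  -  1  -  1  1  2  2  2  2  2  1  3  2  3  2  2  3  3  3  3  3  2
(- denotes ∞ / unreachable)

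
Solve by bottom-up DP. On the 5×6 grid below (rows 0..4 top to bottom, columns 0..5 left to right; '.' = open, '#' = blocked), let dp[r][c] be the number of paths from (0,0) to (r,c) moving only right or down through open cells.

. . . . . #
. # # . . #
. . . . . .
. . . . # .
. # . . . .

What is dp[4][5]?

r\c   0   1   2   3   4   5
  0   1   1   1   1   1   0
  1   1   0   0   1   2   0
  2   1   1   1   2   4   4
  3   1   2   3   5   0   4
  4   1   0   3   8   8  12

12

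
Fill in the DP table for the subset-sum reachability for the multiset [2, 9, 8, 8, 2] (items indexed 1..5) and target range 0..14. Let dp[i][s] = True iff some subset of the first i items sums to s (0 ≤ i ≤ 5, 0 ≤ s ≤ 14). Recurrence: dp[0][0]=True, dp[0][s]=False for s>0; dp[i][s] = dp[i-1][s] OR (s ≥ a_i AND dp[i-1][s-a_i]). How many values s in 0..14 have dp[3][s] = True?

6

i\s   0   1   2   3   4   5   6   7   8   9  10  11  12  13  14
  0   T   F   F   F   F   F   F   F   F   F   F   F   F   F   F
  1   T   F   T   F   F   F   F   F   F   F   F   F   F   F   F
  2   T   F   T   F   F   F   F   F   F   T   F   T   F   F   F
  3   T   F   T   F   F   F   F   F   T   T   T   T   F   F   F
  4   T   F   T   F   F   F   F   F   T   T   T   T   F   F   F
  5   T   F   T   F   T   F   F   F   T   T   T   T   T   T   F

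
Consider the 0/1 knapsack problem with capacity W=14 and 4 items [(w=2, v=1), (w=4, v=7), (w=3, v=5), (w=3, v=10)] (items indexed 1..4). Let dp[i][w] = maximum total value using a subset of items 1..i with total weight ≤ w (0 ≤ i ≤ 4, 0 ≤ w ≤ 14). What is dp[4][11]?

i\w   0   1   2   3   4   5   6   7   8   9  10  11  12  13  14
  0   0   0   0   0   0   0   0   0   0   0   0   0   0   0   0
  1   0   0   1   1   1   1   1   1   1   1   1   1   1   1   1
  2   0   0   1   1   7   7   8   8   8   8   8   8   8   8   8
  3   0   0   1   5   7   7   8  12  12  13  13  13  13  13  13
  4   0   0   1  10  10  11  15  17  17  18  22  22  23  23  23

22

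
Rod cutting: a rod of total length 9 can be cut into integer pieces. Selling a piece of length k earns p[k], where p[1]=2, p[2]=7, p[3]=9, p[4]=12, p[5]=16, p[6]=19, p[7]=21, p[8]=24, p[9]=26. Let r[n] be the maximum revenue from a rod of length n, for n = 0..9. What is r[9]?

30

   n    0    1    2    3    4    5    6    7    8    9
r[n]    0    2    7    9   14   16   21   23   28   30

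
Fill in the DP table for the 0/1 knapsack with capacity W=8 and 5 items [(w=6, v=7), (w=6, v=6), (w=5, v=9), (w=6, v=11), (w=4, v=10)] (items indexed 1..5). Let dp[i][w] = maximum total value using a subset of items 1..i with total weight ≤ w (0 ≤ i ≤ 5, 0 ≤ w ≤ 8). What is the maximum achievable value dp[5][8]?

11

i\w   0   1   2   3   4   5   6   7   8
  0   0   0   0   0   0   0   0   0   0
  1   0   0   0   0   0   0   7   7   7
  2   0   0   0   0   0   0   7   7   7
  3   0   0   0   0   0   9   9   9   9
  4   0   0   0   0   0   9  11  11  11
  5   0   0   0   0  10  10  11  11  11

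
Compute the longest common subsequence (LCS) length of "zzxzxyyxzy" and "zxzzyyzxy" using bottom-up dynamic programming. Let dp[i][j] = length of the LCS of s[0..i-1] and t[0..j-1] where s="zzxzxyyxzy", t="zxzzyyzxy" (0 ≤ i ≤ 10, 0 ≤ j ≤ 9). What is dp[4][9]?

3

   ''  z  x  z  z  y  y  z  x  y
''  0  0  0  0  0  0  0  0  0  0
 z  0  1  1  1  1  1  1  1  1  1
 z  0  1  1  2  2  2  2  2  2  2
 x  0  1  2  2  2  2  2  2  3  3
 z  0  1  2  3  3  3  3  3  3  3
 x  0  1  2  3  3  3  3  3  4  4
 y  0  1  2  3  3  4  4  4  4  5
 y  0  1  2  3  3  4  5  5  5  5
 x  0  1  2  3  3  4  5  5  6  6
 z  0  1  2  3  4  4  5  6  6  6
 y  0  1  2  3  4  5  5  6  6  7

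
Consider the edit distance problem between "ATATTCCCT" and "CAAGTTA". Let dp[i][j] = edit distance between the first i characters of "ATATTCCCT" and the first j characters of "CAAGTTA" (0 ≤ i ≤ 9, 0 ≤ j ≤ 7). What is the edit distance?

7

   ''  C  A  A  G  T  T  A
''  0  1  2  3  4  5  6  7
 A  1  1  1  2  3  4  5  6
 T  2  2  2  2  3  3  4  5
 A  3  3  2  2  3  4  4  4
 T  4  4  3  3  3  3  4  5
 T  5  5  4  4  4  3  3  4
 C  6  5  5  5  5  4  4  4
 C  7  6  6  6  6  5  5  5
 C  8  7  7  7  7  6  6  6
 T  9  8  8  8  8  7  6  7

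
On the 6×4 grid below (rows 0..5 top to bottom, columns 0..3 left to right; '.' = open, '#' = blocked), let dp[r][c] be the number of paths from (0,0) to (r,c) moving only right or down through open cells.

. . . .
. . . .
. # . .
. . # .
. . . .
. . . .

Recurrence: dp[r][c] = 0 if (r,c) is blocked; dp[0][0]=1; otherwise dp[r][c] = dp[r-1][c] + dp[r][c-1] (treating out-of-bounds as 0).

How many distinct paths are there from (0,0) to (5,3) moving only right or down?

r\c   0   1   2   3
  0   1   1   1   1
  1   1   2   3   4
  2   1   0   3   7
  3   1   1   0   7
  4   1   2   2   9
  5   1   3   5  14

14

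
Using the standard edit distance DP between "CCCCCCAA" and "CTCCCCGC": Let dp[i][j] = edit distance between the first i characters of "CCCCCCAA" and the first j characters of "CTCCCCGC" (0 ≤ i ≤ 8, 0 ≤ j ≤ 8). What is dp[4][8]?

   ''  C  T  C  C  C  C  G  C
''  0  1  2  3  4  5  6  7  8
 C  1  0  1  2  3  4  5  6  7
 C  2  1  1  1  2  3  4  5  6
 C  3  2  2  1  1  2  3  4  5
 C  4  3  3  2  1  1  2  3  4
 C  5  4  4  3  2  1  1  2  3
 C  6  5  5  4  3  2  1  2  2
 A  7  6  6  5  4  3  2  2  3
 A  8  7  7  6  5  4  3  3  3

4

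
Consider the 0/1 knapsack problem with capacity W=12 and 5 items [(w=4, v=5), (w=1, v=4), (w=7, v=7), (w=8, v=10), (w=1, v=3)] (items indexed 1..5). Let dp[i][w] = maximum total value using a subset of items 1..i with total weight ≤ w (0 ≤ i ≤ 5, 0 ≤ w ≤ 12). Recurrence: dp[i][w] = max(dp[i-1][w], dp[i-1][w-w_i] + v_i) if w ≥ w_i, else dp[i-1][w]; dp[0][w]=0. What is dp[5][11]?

17

i\w   0   1   2   3   4   5   6   7   8   9  10  11  12
  0   0   0   0   0   0   0   0   0   0   0   0   0   0
  1   0   0   0   0   5   5   5   5   5   5   5   5   5
  2   0   4   4   4   5   9   9   9   9   9   9   9   9
  3   0   4   4   4   5   9   9   9  11  11  11  12  16
  4   0   4   4   4   5   9   9   9  11  14  14  14  16
  5   0   4   7   7   7   9  12  12  12  14  17  17  17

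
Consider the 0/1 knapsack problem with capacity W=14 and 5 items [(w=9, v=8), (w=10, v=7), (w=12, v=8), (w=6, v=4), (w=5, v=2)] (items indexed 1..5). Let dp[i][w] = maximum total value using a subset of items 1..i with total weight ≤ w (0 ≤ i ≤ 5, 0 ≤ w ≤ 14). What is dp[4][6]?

i\w   0   1   2   3   4   5   6   7   8   9  10  11  12  13  14
  0   0   0   0   0   0   0   0   0   0   0   0   0   0   0   0
  1   0   0   0   0   0   0   0   0   0   8   8   8   8   8   8
  2   0   0   0   0   0   0   0   0   0   8   8   8   8   8   8
  3   0   0   0   0   0   0   0   0   0   8   8   8   8   8   8
  4   0   0   0   0   0   0   4   4   4   8   8   8   8   8   8
  5   0   0   0   0   0   2   4   4   4   8   8   8   8   8  10

4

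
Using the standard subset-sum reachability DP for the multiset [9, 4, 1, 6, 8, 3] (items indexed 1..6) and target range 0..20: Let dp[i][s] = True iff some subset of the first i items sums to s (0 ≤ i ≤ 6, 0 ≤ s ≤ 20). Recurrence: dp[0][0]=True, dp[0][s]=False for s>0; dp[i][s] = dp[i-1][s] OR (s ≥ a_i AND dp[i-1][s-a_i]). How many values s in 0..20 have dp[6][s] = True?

i\s   0   1   2   3   4   5   6   7   8   9  10  11  12  13  14  15  16  17  18  19  20
  0   T   F   F   F   F   F   F   F   F   F   F   F   F   F   F   F   F   F   F   F   F
  1   T   F   F   F   F   F   F   F   F   T   F   F   F   F   F   F   F   F   F   F   F
  2   T   F   F   F   T   F   F   F   F   T   F   F   F   T   F   F   F   F   F   F   F
  3   T   T   F   F   T   T   F   F   F   T   T   F   F   T   T   F   F   F   F   F   F
  4   T   T   F   F   T   T   T   T   F   T   T   T   F   T   T   T   T   F   F   T   T
  5   T   T   F   F   T   T   T   T   T   T   T   T   T   T   T   T   T   T   T   T   T
  6   T   T   F   T   T   T   T   T   T   T   T   T   T   T   T   T   T   T   T   T   T

20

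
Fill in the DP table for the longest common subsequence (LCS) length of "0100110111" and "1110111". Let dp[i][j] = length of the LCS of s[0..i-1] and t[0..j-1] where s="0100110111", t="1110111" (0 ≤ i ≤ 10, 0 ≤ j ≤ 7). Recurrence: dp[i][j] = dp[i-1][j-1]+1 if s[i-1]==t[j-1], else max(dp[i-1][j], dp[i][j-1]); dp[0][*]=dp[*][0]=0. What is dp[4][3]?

   ''  1  1  1  0  1  1  1
''  0  0  0  0  0  0  0  0
 0  0  0  0  0  1  1  1  1
 1  0  1  1  1  1  2  2  2
 0  0  1  1  1  2  2  2  2
 0  0  1  1  1  2  2  2  2
 1  0  1  2  2  2  3  3  3
 1  0  1  2  3  3  3  4  4
 0  0  1  2  3  4  4  4  4
 1  0  1  2  3  4  5  5  5
 1  0  1  2  3  4  5  6  6
 1  0  1  2  3  4  5  6  7

1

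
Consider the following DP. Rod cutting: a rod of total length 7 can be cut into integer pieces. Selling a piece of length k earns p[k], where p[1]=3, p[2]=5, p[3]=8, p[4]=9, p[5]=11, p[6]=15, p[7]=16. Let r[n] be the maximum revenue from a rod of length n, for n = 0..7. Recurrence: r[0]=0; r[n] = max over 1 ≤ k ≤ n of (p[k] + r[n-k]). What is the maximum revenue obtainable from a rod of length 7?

   n    0    1    2    3    4    5    6    7
r[n]    0    3    6    9   12   15   18   21

21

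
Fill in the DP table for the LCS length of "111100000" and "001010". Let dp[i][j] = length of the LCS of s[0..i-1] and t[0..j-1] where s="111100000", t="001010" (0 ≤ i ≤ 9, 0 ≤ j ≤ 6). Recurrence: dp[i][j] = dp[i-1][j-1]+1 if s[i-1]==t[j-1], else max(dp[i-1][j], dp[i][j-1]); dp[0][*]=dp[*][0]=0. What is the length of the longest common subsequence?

   ''  0  0  1  0  1  0
''  0  0  0  0  0  0  0
 1  0  0  0  1  1  1  1
 1  0  0  0  1  1  2  2
 1  0  0  0  1  1  2  2
 1  0  0  0  1  1  2  2
 0  0  1  1  1  2  2  3
 0  0  1  2  2  2  2  3
 0  0  1  2  2  3  3  3
 0  0  1  2  2  3  3  4
 0  0  1  2  2  3  3  4

4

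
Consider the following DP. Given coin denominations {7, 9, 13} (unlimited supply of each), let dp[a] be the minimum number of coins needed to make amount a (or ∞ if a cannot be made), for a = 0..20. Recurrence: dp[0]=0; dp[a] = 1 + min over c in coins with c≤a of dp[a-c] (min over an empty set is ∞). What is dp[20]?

 a  0  1  2  3  4  5  6  7  8  9 10 11 12 13 14 15 16 17 18 19 20
dp  0  -  -  -  -  -  -  1  -  1  -  -  -  1  2  -  2  -  2  -  2
(- denotes ∞ / unreachable)

2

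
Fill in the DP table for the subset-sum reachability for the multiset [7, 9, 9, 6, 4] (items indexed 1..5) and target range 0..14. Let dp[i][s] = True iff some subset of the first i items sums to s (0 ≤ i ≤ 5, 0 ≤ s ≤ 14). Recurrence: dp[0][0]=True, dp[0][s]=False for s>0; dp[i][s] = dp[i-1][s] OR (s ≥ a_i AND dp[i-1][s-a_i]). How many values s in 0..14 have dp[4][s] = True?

i\s   0   1   2   3   4   5   6   7   8   9  10  11  12  13  14
  0   T   F   F   F   F   F   F   F   F   F   F   F   F   F   F
  1   T   F   F   F   F   F   F   T   F   F   F   F   F   F   F
  2   T   F   F   F   F   F   F   T   F   T   F   F   F   F   F
  3   T   F   F   F   F   F   F   T   F   T   F   F   F   F   F
  4   T   F   F   F   F   F   T   T   F   T   F   F   F   T   F
  5   T   F   F   F   T   F   T   T   F   T   T   T   F   T   F

5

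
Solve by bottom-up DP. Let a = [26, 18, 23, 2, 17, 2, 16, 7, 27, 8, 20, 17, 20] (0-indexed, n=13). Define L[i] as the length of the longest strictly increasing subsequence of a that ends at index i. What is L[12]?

5

   i    0    1    2    3    4    5    6    7    8    9   10   11   12
a[i]   26   18   23    2   17    2   16    7   27    8   20   17   20
L[i]    1    1    2    1    2    1    2    2    3    3    4    4    5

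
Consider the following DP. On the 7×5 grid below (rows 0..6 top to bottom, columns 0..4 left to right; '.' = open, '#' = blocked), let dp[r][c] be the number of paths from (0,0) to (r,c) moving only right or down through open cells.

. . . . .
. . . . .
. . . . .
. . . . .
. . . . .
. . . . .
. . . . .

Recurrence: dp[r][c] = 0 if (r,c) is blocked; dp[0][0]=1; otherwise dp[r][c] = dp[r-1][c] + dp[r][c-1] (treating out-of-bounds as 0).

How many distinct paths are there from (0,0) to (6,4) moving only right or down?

210

r\c   0   1   2   3   4
  0   1   1   1   1   1
  1   1   2   3   4   5
  2   1   3   6  10  15
  3   1   4  10  20  35
  4   1   5  15  35  70
  5   1   6  21  56 126
  6   1   7  28  84 210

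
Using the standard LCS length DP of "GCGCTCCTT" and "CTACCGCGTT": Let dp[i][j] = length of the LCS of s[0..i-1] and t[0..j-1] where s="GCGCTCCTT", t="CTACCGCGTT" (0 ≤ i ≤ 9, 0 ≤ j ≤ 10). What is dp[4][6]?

   ''  C  T  A  C  C  G  C  G  T  T
''  0  0  0  0  0  0  0  0  0  0  0
 G  0  0  0  0  0  0  1  1  1  1  1
 C  0  1  1  1  1  1  1  2  2  2  2
 G  0  1  1  1  1  1  2  2  3  3  3
 C  0  1  1  1  2  2  2  3  3  3  3
 T  0  1  2  2  2  2  2  3  3  4  4
 C  0  1  2  2  3  3  3  3  3  4  4
 C  0  1  2  2  3  4  4  4  4  4  4
 T  0  1  2  2  3  4  4  4  4  5  5
 T  0  1  2  2  3  4  4  4  4  5  6

2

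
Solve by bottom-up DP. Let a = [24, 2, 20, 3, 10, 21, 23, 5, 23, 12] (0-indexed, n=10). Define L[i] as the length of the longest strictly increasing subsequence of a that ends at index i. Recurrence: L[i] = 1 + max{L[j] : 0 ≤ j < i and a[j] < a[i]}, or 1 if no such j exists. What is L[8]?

   i    0    1    2    3    4    5    6    7    8    9
a[i]   24    2   20    3   10   21   23    5   23   12
L[i]    1    1    2    2    3    4    5    3    5    4

5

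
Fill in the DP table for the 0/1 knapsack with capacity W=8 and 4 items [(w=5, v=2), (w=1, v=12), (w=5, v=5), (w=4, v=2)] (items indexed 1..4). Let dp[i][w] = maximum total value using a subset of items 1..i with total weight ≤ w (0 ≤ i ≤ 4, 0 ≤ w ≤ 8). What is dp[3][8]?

i\w   0   1   2   3   4   5   6   7   8
  0   0   0   0   0   0   0   0   0   0
  1   0   0   0   0   0   2   2   2   2
  2   0  12  12  12  12  12  14  14  14
  3   0  12  12  12  12  12  17  17  17
  4   0  12  12  12  12  14  17  17  17

17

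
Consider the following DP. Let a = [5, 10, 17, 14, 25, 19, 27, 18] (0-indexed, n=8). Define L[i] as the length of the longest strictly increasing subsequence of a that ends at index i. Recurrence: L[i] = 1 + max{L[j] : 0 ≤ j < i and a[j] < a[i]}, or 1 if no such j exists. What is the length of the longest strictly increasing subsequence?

   i    0    1    2    3    4    5    6    7
a[i]    5   10   17   14   25   19   27   18
L[i]    1    2    3    3    4    4    5    4

5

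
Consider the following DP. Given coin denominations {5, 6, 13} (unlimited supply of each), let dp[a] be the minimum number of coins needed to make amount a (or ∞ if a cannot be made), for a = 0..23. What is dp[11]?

 a  0  1  2  3  4  5  6  7  8  9 10 11 12 13 14 15 16 17 18 19 20 21 22 23
dp  0  -  -  -  -  1  1  -  -  -  2  2  2  1  -  3  3  3  2  2  4  4  4  3
(- denotes ∞ / unreachable)

2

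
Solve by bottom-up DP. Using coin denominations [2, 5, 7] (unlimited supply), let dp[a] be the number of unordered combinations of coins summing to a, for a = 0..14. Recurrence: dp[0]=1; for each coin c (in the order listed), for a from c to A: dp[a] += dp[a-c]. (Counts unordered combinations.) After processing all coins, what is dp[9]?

after  coin     0     1     2     3     4     5     6     7     8     9    10    11    12    13    14
          2     1     0     1     0     1     0     1     0     1     0     1     0     1     0     1
          5     1     0     1     0     1     1     1     1     1     1     2     1     2     1     2
          7     1     0     1     0     1     1     1     2     1     2     2     2     3     2     4

2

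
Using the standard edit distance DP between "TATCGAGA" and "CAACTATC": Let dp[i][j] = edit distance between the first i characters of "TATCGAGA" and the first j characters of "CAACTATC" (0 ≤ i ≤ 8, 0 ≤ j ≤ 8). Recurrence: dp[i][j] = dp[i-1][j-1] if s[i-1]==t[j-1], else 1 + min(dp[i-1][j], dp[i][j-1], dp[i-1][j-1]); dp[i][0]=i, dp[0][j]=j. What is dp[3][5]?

3

   ''  C  A  A  C  T  A  T  C
''  0  1  2  3  4  5  6  7  8
 T  1  1  2  3  4  4  5  6  7
 A  2  2  1  2  3  4  4  5  6
 T  3  3  2  2  3  3  4  4  5
 C  4  3  3  3  2  3  4  5  4
 G  5  4  4  4  3  3  4  5  5
 A  6  5  4  4  4  4  3  4  5
 G  7  6  5  5  5  5  4  4  5
 A  8  7  6  5  6  6  5  5  5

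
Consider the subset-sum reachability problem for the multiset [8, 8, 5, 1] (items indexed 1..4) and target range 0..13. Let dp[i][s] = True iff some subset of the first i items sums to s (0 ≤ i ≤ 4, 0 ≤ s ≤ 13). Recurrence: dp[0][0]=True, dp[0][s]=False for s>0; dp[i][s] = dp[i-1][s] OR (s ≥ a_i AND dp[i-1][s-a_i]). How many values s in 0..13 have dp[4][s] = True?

7

i\s   0   1   2   3   4   5   6   7   8   9  10  11  12  13
  0   T   F   F   F   F   F   F   F   F   F   F   F   F   F
  1   T   F   F   F   F   F   F   F   T   F   F   F   F   F
  2   T   F   F   F   F   F   F   F   T   F   F   F   F   F
  3   T   F   F   F   F   T   F   F   T   F   F   F   F   T
  4   T   T   F   F   F   T   T   F   T   T   F   F   F   T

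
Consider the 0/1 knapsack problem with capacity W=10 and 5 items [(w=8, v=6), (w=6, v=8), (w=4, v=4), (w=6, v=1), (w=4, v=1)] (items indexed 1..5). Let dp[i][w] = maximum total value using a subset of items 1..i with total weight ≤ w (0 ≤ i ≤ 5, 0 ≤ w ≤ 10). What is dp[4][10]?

12

i\w   0   1   2   3   4   5   6   7   8   9  10
  0   0   0   0   0   0   0   0   0   0   0   0
  1   0   0   0   0   0   0   0   0   6   6   6
  2   0   0   0   0   0   0   8   8   8   8   8
  3   0   0   0   0   4   4   8   8   8   8  12
  4   0   0   0   0   4   4   8   8   8   8  12
  5   0   0   0   0   4   4   8   8   8   8  12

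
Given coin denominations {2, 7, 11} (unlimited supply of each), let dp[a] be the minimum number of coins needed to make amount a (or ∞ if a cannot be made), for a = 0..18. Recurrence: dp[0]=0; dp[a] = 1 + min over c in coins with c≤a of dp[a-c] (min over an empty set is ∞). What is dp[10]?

5

 a  0  1  2  3  4  5  6  7  8  9 10 11 12 13 14 15 16 17 18
dp  0  -  1  -  2  -  3  1  4  2  5  1  6  2  2  3  3  4  2
(- denotes ∞ / unreachable)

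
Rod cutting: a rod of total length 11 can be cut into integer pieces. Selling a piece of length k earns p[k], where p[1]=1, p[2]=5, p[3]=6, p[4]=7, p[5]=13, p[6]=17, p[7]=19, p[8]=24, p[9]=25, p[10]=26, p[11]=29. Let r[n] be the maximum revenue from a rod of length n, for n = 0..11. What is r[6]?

   n    0    1    2    3    4    5    6    7    8    9   10   11
r[n]    0    1    5    6   10   13   17   19   24   25   29   30

17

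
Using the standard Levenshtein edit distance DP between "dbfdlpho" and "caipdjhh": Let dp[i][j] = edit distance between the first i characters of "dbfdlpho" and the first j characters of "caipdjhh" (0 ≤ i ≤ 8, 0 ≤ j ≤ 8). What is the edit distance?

7

   ''  c  a  i  p  d  j  h  h
''  0  1  2  3  4  5  6  7  8
 d  1  1  2  3  4  4  5  6  7
 b  2  2  2  3  4  5  5  6  7
 f  3  3  3  3  4  5  6  6  7
 d  4  4  4  4  4  4  5  6  7
 l  5  5  5  5  5  5  5  6  7
 p  6  6  6  6  5  6  6  6  7
 h  7  7  7  7  6  6  7  6  6
 o  8  8  8  8  7  7  7  7  7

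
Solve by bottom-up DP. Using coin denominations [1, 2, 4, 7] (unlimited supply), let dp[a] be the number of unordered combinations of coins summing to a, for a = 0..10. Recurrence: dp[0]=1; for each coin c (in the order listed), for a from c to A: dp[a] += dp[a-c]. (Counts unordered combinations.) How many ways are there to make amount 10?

14

after  coin     0     1     2     3     4     5     6     7     8     9    10
          1     1     1     1     1     1     1     1     1     1     1     1
          2     1     1     2     2     3     3     4     4     5     5     6
          4     1     1     2     2     4     4     6     6     9     9    12
          7     1     1     2     2     4     4     6     7    10    11    14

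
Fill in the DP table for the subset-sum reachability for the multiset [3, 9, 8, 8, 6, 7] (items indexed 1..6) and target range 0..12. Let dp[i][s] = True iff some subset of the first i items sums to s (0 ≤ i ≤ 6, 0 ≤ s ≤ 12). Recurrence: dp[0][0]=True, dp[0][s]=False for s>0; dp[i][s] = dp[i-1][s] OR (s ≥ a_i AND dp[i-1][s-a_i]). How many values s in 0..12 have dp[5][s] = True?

7

i\s   0   1   2   3   4   5   6   7   8   9  10  11  12
  0   T   F   F   F   F   F   F   F   F   F   F   F   F
  1   T   F   F   T   F   F   F   F   F   F   F   F   F
  2   T   F   F   T   F   F   F   F   F   T   F   F   T
  3   T   F   F   T   F   F   F   F   T   T   F   T   T
  4   T   F   F   T   F   F   F   F   T   T   F   T   T
  5   T   F   F   T   F   F   T   F   T   T   F   T   T
  6   T   F   F   T   F   F   T   T   T   T   T   T   T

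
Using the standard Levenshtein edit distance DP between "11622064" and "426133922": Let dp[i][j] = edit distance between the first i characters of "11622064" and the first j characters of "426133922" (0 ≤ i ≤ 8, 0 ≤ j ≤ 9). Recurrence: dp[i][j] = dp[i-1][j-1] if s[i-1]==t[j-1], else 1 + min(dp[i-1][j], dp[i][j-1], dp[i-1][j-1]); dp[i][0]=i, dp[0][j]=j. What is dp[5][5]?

4

   ''  4  2  6  1  3  3  9  2  2
''  0  1  2  3  4  5  6  7  8  9
 1  1  1  2  3  3  4  5  6  7  8
 1  2  2  2  3  3  4  5  6  7  8
 6  3  3  3  2  3  4  5  6  7  8
 2  4  4  3  3  3  4  5  6  6  7
 2  5  5  4  4  4  4  5  6  6  6
 0  6  6  5  5  5  5  5  6  7  7
 6  7  7  6  5  6  6  6  6  7  8
 4  8  7  7  6  6  7  7  7  7  8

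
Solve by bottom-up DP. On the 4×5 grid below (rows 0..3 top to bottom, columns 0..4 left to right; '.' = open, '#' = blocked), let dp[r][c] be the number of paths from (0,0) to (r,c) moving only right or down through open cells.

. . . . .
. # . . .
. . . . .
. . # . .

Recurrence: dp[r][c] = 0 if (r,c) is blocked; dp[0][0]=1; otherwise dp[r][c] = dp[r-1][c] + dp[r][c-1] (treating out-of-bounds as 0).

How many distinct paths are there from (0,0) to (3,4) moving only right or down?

r\c   0   1   2   3   4
  0   1   1   1   1   1
  1   1   0   1   2   3
  2   1   1   2   4   7
  3   1   2   0   4  11

11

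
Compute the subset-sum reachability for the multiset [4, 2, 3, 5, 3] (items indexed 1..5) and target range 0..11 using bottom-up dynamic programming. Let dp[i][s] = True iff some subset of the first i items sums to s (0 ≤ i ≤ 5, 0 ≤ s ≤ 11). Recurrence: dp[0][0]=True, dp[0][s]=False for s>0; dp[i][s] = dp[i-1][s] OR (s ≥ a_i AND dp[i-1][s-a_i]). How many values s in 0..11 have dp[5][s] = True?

i\s   0   1   2   3   4   5   6   7   8   9  10  11
  0   T   F   F   F   F   F   F   F   F   F   F   F
  1   T   F   F   F   T   F   F   F   F   F   F   F
  2   T   F   T   F   T   F   T   F   F   F   F   F
  3   T   F   T   T   T   T   T   T   F   T   F   F
  4   T   F   T   T   T   T   T   T   T   T   T   T
  5   T   F   T   T   T   T   T   T   T   T   T   T

11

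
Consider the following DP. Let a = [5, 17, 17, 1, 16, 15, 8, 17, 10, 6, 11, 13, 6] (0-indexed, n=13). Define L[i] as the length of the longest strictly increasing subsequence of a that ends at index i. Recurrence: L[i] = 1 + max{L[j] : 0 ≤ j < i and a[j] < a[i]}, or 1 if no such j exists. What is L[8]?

3

   i    0    1    2    3    4    5    6    7    8    9   10   11   12
a[i]    5   17   17    1   16   15    8   17   10    6   11   13    6
L[i]    1    2    2    1    2    2    2    3    3    2    4    5    2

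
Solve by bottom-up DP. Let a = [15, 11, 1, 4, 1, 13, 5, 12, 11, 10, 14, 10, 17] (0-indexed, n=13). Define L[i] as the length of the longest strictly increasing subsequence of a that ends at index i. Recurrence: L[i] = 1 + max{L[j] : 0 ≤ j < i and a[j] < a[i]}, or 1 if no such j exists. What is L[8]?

   i    0    1    2    3    4    5    6    7    8    9   10   11   12
a[i]   15   11    1    4    1   13    5   12   11   10   14   10   17
L[i]    1    1    1    2    1    3    3    4    4    4    5    4    6

4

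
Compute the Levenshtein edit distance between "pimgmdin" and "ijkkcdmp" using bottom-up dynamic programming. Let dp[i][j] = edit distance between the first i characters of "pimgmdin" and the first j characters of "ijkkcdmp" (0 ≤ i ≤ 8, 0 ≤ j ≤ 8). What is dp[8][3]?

7

   ''  i  j  k  k  c  d  m  p
''  0  1  2  3  4  5  6  7  8
 p  1  1  2  3  4  5  6  7  7
 i  2  1  2  3  4  5  6  7  8
 m  3  2  2  3  4  5  6  6  7
 g  4  3  3  3  4  5  6  7  7
 m  5  4  4  4  4  5  6  6  7
 d  6  5  5  5  5  5  5  6  7
 i  7  6  6  6  6  6  6  6  7
 n  8  7  7  7  7  7  7  7  7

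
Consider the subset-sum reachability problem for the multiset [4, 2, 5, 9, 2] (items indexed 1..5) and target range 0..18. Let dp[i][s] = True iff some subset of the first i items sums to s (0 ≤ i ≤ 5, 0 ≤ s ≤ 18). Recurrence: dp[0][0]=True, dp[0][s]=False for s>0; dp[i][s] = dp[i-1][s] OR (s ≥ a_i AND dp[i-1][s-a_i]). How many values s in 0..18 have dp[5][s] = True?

15

i\s   0   1   2   3   4   5   6   7   8   9  10  11  12  13  14  15  16  17  18
  0   T   F   F   F   F   F   F   F   F   F   F   F   F   F   F   F   F   F   F
  1   T   F   F   F   T   F   F   F   F   F   F   F   F   F   F   F   F   F   F
  2   T   F   T   F   T   F   T   F   F   F   F   F   F   F   F   F   F   F   F
  3   T   F   T   F   T   T   T   T   F   T   F   T   F   F   F   F   F   F   F
  4   T   F   T   F   T   T   T   T   F   T   F   T   F   T   T   T   T   F   T
  5   T   F   T   F   T   T   T   T   T   T   F   T   F   T   T   T   T   T   T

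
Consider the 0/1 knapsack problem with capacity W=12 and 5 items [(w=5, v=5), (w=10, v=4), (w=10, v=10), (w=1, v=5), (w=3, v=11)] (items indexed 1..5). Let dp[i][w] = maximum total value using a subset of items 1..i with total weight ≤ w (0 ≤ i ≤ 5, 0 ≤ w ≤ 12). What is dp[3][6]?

i\w   0   1   2   3   4   5   6   7   8   9  10  11  12
  0   0   0   0   0   0   0   0   0   0   0   0   0   0
  1   0   0   0   0   0   5   5   5   5   5   5   5   5
  2   0   0   0   0   0   5   5   5   5   5   5   5   5
  3   0   0   0   0   0   5   5   5   5   5  10  10  10
  4   0   5   5   5   5   5  10  10  10  10  10  15  15
  5   0   5   5  11  16  16  16  16  16  21  21  21  21

5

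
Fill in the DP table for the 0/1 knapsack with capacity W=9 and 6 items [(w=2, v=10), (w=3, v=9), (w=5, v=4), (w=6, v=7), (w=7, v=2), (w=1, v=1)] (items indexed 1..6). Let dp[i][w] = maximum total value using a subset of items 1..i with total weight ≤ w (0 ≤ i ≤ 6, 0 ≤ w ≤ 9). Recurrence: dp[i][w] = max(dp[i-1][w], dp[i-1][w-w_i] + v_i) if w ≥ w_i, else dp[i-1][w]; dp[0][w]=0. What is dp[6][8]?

20

i\w   0   1   2   3   4   5   6   7   8   9
  0   0   0   0   0   0   0   0   0   0   0
  1   0   0  10  10  10  10  10  10  10  10
  2   0   0  10  10  10  19  19  19  19  19
  3   0   0  10  10  10  19  19  19  19  19
  4   0   0  10  10  10  19  19  19  19  19
  5   0   0  10  10  10  19  19  19  19  19
  6   0   1  10  11  11  19  20  20  20  20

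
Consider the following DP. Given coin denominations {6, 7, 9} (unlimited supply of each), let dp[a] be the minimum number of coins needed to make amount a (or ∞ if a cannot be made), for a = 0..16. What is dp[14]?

2

 a  0  1  2  3  4  5  6  7  8  9 10 11 12 13 14 15 16
dp  0  -  -  -  -  -  1  1  -  1  -  -  2  2  2  2  2
(- denotes ∞ / unreachable)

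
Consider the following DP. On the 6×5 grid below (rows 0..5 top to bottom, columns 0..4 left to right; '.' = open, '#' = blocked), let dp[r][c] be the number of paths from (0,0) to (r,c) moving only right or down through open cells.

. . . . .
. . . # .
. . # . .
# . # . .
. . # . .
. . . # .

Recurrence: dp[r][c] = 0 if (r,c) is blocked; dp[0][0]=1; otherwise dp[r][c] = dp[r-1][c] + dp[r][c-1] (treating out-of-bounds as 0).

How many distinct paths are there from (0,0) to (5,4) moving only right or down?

1

r\c   0   1   2   3   4
  0   1   1   1   1   1
  1   1   2   3   0   1
  2   1   3   0   0   1
  3   0   3   0   0   1
  4   0   3   0   0   1
  5   0   3   3   0   1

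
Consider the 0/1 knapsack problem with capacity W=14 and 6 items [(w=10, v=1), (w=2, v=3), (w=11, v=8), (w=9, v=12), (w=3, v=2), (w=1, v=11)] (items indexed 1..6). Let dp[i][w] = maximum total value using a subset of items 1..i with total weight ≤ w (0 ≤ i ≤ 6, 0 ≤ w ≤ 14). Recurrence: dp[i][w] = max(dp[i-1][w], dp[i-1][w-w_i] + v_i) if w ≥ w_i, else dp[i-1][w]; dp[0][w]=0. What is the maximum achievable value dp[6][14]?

26

i\w   0   1   2   3   4   5   6   7   8   9  10  11  12  13  14
  0   0   0   0   0   0   0   0   0   0   0   0   0   0   0   0
  1   0   0   0   0   0   0   0   0   0   0   1   1   1   1   1
  2   0   0   3   3   3   3   3   3   3   3   3   3   4   4   4
  3   0   0   3   3   3   3   3   3   3   3   3   8   8  11  11
  4   0   0   3   3   3   3   3   3   3  12  12  15  15  15  15
  5   0   0   3   3   3   5   5   5   5  12  12  15  15  15  17
  6   0  11  11  14  14  14  16  16  16  16  23  23  26  26  26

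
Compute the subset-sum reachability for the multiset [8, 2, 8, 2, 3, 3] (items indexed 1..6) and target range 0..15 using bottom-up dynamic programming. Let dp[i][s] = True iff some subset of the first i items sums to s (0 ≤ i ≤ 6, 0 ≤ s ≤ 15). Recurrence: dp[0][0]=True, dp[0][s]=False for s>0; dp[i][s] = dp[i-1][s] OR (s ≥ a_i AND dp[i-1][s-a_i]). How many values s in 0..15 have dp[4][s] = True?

6

i\s   0   1   2   3   4   5   6   7   8   9  10  11  12  13  14  15
  0   T   F   F   F   F   F   F   F   F   F   F   F   F   F   F   F
  1   T   F   F   F   F   F   F   F   T   F   F   F   F   F   F   F
  2   T   F   T   F   F   F   F   F   T   F   T   F   F   F   F   F
  3   T   F   T   F   F   F   F   F   T   F   T   F   F   F   F   F
  4   T   F   T   F   T   F   F   F   T   F   T   F   T   F   F   F
  5   T   F   T   T   T   T   F   T   T   F   T   T   T   T   F   T
  6   T   F   T   T   T   T   T   T   T   F   T   T   T   T   T   T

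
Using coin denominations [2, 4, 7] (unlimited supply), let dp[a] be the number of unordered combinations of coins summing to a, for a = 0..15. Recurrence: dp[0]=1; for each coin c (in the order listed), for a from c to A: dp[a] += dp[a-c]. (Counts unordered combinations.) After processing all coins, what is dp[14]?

after  coin     0     1     2     3     4     5     6     7     8     9    10    11    12    13    14    15
          2     1     0     1     0     1     0     1     0     1     0     1     0     1     0     1     0
          4     1     0     1     0     2     0     2     0     3     0     3     0     4     0     4     0
          7     1     0     1     0     2     0     2     1     3     1     3     2     4     2     5     3

5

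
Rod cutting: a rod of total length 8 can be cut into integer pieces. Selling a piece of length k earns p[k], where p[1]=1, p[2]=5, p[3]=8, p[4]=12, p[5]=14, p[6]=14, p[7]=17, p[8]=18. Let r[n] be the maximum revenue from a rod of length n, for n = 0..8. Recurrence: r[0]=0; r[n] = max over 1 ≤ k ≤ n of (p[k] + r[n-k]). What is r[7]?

   n    0    1    2    3    4    5    6    7    8
r[n]    0    1    5    8   12   14   17   20   24

20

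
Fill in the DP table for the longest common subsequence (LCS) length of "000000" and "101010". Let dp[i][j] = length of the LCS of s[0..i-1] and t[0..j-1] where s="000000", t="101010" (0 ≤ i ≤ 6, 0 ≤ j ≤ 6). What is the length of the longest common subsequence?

   ''  1  0  1  0  1  0
''  0  0  0  0  0  0  0
 0  0  0  1  1  1  1  1
 0  0  0  1  1  2  2  2
 0  0  0  1  1  2  2  3
 0  0  0  1  1  2  2  3
 0  0  0  1  1  2  2  3
 0  0  0  1  1  2  2  3

3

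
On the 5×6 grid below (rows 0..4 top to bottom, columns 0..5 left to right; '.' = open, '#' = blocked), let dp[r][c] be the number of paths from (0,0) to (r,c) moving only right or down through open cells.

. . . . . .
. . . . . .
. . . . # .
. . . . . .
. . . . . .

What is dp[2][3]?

10

r\c   0   1   2   3   4   5
  0   1   1   1   1   1   1
  1   1   2   3   4   5   6
  2   1   3   6  10   0   6
  3   1   4  10  20  20  26
  4   1   5  15  35  55  81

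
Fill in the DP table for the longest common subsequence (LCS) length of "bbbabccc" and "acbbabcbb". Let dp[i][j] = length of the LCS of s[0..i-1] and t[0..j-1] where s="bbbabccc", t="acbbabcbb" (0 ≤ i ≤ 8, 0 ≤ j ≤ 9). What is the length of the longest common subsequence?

   ''  a  c  b  b  a  b  c  b  b
''  0  0  0  0  0  0  0  0  0  0
 b  0  0  0  1  1  1  1  1  1  1
 b  0  0  0  1  2  2  2  2  2  2
 b  0  0  0  1  2  2  3  3  3  3
 a  0  1  1  1  2  3  3  3  3  3
 b  0  1  1  2  2  3  4  4  4  4
 c  0  1  2  2  2  3  4  5  5  5
 c  0  1  2  2  2  3  4  5  5  5
 c  0  1  2  2  2  3  4  5  5  5

5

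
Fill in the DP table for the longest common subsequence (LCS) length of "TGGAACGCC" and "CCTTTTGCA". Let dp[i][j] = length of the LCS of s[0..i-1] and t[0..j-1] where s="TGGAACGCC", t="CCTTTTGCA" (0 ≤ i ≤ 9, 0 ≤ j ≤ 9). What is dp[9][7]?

   ''  C  C  T  T  T  T  G  C  A
''  0  0  0  0  0  0  0  0  0  0
 T  0  0  0  1  1  1  1  1  1  1
 G  0  0  0  1  1  1  1  2  2  2
 G  0  0  0  1  1  1  1  2  2  2
 A  0  0  0  1  1  1  1  2  2  3
 A  0  0  0  1  1  1  1  2  2  3
 C  0  1  1  1  1  1  1  2  3  3
 G  0  1  1  1  1  1  1  2  3  3
 C  0  1  2  2  2  2  2  2  3  3
 C  0  1  2  2  2  2  2  2  3  3

2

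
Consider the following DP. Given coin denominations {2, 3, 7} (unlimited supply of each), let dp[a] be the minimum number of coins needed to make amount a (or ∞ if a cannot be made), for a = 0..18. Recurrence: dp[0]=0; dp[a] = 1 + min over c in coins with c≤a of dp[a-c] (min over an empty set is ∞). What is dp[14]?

 a  0  1  2  3  4  5  6  7  8  9 10 11 12 13 14 15 16 17 18
dp  0  -  1  1  2  2  2  1  3  2  2  3  3  3  2  4  3  3  4
(- denotes ∞ / unreachable)

2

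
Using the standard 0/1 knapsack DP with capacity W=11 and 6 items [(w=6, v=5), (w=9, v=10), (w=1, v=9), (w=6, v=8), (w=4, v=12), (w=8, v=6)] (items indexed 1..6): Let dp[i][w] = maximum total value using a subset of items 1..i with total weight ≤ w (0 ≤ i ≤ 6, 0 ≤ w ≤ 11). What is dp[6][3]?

9

i\w   0   1   2   3   4   5   6   7   8   9  10  11
  0   0   0   0   0   0   0   0   0   0   0   0   0
  1   0   0   0   0   0   0   5   5   5   5   5   5
  2   0   0   0   0   0   0   5   5   5  10  10  10
  3   0   9   9   9   9   9   9  14  14  14  19  19
  4   0   9   9   9   9   9   9  17  17  17  19  19
  5   0   9   9   9  12  21  21  21  21  21  21  29
  6   0   9   9   9  12  21  21  21  21  21  21  29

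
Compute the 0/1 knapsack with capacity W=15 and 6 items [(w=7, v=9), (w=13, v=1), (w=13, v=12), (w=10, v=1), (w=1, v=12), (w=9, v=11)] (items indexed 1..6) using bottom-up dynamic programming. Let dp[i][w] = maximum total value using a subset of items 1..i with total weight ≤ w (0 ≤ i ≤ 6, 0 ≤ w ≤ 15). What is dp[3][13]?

i\w   0   1   2   3   4   5   6   7   8   9  10  11  12  13  14  15
  0   0   0   0   0   0   0   0   0   0   0   0   0   0   0   0   0
  1   0   0   0   0   0   0   0   9   9   9   9   9   9   9   9   9
  2   0   0   0   0   0   0   0   9   9   9   9   9   9   9   9   9
  3   0   0   0   0   0   0   0   9   9   9   9   9   9  12  12  12
  4   0   0   0   0   0   0   0   9   9   9   9   9   9  12  12  12
  5   0  12  12  12  12  12  12  12  21  21  21  21  21  21  24  24
  6   0  12  12  12  12  12  12  12  21  21  23  23  23  23  24  24

12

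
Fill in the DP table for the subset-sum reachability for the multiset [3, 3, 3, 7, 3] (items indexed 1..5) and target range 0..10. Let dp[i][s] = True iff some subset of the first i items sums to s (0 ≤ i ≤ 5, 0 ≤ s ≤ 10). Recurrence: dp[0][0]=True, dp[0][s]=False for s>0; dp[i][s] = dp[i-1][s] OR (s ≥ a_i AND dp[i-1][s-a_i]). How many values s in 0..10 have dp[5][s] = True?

i\s   0   1   2   3   4   5   6   7   8   9  10
  0   T   F   F   F   F   F   F   F   F   F   F
  1   T   F   F   T   F   F   F   F   F   F   F
  2   T   F   F   T   F   F   T   F   F   F   F
  3   T   F   F   T   F   F   T   F   F   T   F
  4   T   F   F   T   F   F   T   T   F   T   T
  5   T   F   F   T   F   F   T   T   F   T   T

6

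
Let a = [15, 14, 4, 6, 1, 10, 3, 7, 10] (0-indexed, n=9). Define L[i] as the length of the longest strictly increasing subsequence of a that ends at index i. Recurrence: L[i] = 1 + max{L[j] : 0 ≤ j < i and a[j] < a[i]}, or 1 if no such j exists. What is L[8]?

4

   i    0    1    2    3    4    5    6    7    8
a[i]   15   14    4    6    1   10    3    7   10
L[i]    1    1    1    2    1    3    2    3    4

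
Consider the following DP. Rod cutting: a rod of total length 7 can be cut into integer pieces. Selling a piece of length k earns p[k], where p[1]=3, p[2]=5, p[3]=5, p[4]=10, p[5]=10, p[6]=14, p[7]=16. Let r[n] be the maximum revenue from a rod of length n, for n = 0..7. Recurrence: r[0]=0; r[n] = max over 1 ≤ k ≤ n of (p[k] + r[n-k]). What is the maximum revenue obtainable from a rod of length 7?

   n    0    1    2    3    4    5    6    7
r[n]    0    3    6    9   12   15   18   21

21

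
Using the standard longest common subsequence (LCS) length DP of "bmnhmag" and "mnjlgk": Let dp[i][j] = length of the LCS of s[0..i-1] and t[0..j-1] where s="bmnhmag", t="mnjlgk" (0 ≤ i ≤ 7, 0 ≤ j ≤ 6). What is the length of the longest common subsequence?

   ''  m  n  j  l  g  k
''  0  0  0  0  0  0  0
 b  0  0  0  0  0  0  0
 m  0  1  1  1  1  1  1
 n  0  1  2  2  2  2  2
 h  0  1  2  2  2  2  2
 m  0  1  2  2  2  2  2
 a  0  1  2  2  2  2  2
 g  0  1  2  2  2  3  3

3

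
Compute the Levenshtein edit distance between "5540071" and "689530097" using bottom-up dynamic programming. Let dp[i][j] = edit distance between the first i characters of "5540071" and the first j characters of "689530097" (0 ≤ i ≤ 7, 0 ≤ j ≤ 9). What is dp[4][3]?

4

   ''  6  8  9  5  3  0  0  9  7
''  0  1  2  3  4  5  6  7  8  9
 5  1  1  2  3  3  4  5  6  7  8
 5  2  2  2  3  3  4  5  6  7  8
 4  3  3  3  3  4  4  5  6  7  8
 0  4  4  4  4  4  5  4  5  6  7
 0  5  5  5  5  5  5  5  4  5  6
 7  6  6  6  6  6  6  6  5  5  5
 1  7  7  7  7  7  7  7  6  6  6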